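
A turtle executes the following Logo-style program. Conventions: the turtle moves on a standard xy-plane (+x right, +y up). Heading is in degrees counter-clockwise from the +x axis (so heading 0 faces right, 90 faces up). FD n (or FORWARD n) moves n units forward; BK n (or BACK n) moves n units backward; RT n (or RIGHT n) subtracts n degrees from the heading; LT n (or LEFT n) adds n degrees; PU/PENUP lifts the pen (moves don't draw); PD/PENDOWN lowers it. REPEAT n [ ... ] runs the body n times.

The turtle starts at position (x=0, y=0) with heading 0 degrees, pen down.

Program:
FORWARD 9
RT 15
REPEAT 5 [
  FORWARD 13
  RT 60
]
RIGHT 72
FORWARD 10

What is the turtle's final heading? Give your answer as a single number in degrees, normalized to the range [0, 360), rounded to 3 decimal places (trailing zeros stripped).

Answer: 333

Derivation:
Executing turtle program step by step:
Start: pos=(0,0), heading=0, pen down
FD 9: (0,0) -> (9,0) [heading=0, draw]
RT 15: heading 0 -> 345
REPEAT 5 [
  -- iteration 1/5 --
  FD 13: (9,0) -> (21.557,-3.365) [heading=345, draw]
  RT 60: heading 345 -> 285
  -- iteration 2/5 --
  FD 13: (21.557,-3.365) -> (24.922,-15.922) [heading=285, draw]
  RT 60: heading 285 -> 225
  -- iteration 3/5 --
  FD 13: (24.922,-15.922) -> (15.729,-25.114) [heading=225, draw]
  RT 60: heading 225 -> 165
  -- iteration 4/5 --
  FD 13: (15.729,-25.114) -> (3.172,-21.749) [heading=165, draw]
  RT 60: heading 165 -> 105
  -- iteration 5/5 --
  FD 13: (3.172,-21.749) -> (-0.192,-9.192) [heading=105, draw]
  RT 60: heading 105 -> 45
]
RT 72: heading 45 -> 333
FD 10: (-0.192,-9.192) -> (8.718,-13.732) [heading=333, draw]
Final: pos=(8.718,-13.732), heading=333, 7 segment(s) drawn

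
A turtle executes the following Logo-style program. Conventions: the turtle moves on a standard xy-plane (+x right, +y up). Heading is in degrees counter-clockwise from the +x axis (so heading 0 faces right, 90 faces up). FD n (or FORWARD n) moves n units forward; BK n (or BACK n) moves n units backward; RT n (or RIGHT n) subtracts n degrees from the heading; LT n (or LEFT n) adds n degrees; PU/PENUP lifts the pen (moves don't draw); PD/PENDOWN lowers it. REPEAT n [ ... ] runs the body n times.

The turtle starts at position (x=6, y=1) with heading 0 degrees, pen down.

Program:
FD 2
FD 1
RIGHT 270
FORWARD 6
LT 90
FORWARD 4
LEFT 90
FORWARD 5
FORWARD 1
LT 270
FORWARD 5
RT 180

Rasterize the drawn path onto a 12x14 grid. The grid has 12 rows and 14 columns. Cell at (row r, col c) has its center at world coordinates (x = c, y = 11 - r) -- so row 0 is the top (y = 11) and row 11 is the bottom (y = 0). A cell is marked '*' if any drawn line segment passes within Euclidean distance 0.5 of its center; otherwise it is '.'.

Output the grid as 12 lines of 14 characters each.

Segment 0: (6,1) -> (8,1)
Segment 1: (8,1) -> (9,1)
Segment 2: (9,1) -> (9,7)
Segment 3: (9,7) -> (5,7)
Segment 4: (5,7) -> (5,2)
Segment 5: (5,2) -> (5,1)
Segment 6: (5,1) -> (-0,1)

Answer: ..............
..............
..............
..............
.....*****....
.....*...*....
.....*...*....
.....*...*....
.....*...*....
.....*...*....
**********....
..............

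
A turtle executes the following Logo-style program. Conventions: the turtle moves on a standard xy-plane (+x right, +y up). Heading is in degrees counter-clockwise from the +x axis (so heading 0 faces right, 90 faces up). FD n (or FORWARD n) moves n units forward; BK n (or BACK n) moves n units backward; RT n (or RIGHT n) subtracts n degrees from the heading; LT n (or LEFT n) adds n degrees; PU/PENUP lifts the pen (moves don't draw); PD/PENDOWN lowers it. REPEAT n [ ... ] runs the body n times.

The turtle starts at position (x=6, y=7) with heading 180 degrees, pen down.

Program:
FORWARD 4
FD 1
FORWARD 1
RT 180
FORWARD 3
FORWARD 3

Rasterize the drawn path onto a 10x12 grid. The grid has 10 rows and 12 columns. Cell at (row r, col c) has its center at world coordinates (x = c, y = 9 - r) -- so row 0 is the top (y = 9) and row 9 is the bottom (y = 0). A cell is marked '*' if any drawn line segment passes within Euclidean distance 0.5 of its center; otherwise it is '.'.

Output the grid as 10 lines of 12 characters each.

Segment 0: (6,7) -> (2,7)
Segment 1: (2,7) -> (1,7)
Segment 2: (1,7) -> (0,7)
Segment 3: (0,7) -> (3,7)
Segment 4: (3,7) -> (6,7)

Answer: ............
............
*******.....
............
............
............
............
............
............
............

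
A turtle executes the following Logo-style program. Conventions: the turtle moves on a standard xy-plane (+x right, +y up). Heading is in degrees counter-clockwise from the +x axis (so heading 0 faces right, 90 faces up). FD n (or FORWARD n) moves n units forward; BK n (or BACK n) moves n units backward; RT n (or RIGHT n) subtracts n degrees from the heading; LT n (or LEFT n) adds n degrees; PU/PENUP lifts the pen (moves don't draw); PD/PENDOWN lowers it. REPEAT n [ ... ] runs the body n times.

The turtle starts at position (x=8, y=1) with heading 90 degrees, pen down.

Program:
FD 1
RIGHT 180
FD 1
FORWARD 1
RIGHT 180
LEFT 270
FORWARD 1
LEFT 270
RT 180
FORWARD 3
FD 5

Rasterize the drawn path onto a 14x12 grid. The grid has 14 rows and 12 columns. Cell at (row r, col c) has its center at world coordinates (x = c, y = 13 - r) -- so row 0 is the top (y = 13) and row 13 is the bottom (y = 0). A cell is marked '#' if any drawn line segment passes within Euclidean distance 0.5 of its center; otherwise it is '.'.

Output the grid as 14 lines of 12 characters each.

Segment 0: (8,1) -> (8,2)
Segment 1: (8,2) -> (8,1)
Segment 2: (8,1) -> (8,0)
Segment 3: (8,0) -> (9,0)
Segment 4: (9,0) -> (9,3)
Segment 5: (9,3) -> (9,8)

Answer: ............
............
............
............
............
.........#..
.........#..
.........#..
.........#..
.........#..
.........#..
........##..
........##..
........##..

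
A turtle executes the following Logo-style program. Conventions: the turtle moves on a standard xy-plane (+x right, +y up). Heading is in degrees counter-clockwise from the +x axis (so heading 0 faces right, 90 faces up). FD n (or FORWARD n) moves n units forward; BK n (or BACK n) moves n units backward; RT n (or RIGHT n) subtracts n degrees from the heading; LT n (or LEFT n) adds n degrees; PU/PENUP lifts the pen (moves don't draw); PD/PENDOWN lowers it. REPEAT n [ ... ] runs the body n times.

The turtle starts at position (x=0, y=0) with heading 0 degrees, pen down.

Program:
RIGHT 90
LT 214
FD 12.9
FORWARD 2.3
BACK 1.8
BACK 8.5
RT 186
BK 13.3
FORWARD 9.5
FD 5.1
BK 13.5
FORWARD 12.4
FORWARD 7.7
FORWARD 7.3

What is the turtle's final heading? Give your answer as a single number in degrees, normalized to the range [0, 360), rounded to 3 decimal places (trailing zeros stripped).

Answer: 298

Derivation:
Executing turtle program step by step:
Start: pos=(0,0), heading=0, pen down
RT 90: heading 0 -> 270
LT 214: heading 270 -> 124
FD 12.9: (0,0) -> (-7.214,10.695) [heading=124, draw]
FD 2.3: (-7.214,10.695) -> (-8.5,12.601) [heading=124, draw]
BK 1.8: (-8.5,12.601) -> (-7.493,11.109) [heading=124, draw]
BK 8.5: (-7.493,11.109) -> (-2.74,4.062) [heading=124, draw]
RT 186: heading 124 -> 298
BK 13.3: (-2.74,4.062) -> (-8.984,15.805) [heading=298, draw]
FD 9.5: (-8.984,15.805) -> (-4.524,7.417) [heading=298, draw]
FD 5.1: (-4.524,7.417) -> (-2.13,2.914) [heading=298, draw]
BK 13.5: (-2.13,2.914) -> (-8.468,14.834) [heading=298, draw]
FD 12.4: (-8.468,14.834) -> (-2.646,3.886) [heading=298, draw]
FD 7.7: (-2.646,3.886) -> (0.969,-2.913) [heading=298, draw]
FD 7.3: (0.969,-2.913) -> (4.396,-9.359) [heading=298, draw]
Final: pos=(4.396,-9.359), heading=298, 11 segment(s) drawn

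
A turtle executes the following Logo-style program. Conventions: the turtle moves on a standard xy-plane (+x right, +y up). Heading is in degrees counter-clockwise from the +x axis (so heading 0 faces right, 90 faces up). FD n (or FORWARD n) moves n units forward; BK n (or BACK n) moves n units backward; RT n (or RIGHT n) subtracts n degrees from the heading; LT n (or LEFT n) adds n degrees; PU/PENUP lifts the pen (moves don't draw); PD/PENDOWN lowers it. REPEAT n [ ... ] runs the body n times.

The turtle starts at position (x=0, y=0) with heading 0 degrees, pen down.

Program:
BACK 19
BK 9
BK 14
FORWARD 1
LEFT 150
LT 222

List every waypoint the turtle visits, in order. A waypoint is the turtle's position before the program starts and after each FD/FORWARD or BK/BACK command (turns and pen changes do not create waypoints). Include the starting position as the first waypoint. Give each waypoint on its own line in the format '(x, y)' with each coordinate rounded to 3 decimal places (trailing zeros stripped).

Answer: (0, 0)
(-19, 0)
(-28, 0)
(-42, 0)
(-41, 0)

Derivation:
Executing turtle program step by step:
Start: pos=(0,0), heading=0, pen down
BK 19: (0,0) -> (-19,0) [heading=0, draw]
BK 9: (-19,0) -> (-28,0) [heading=0, draw]
BK 14: (-28,0) -> (-42,0) [heading=0, draw]
FD 1: (-42,0) -> (-41,0) [heading=0, draw]
LT 150: heading 0 -> 150
LT 222: heading 150 -> 12
Final: pos=(-41,0), heading=12, 4 segment(s) drawn
Waypoints (5 total):
(0, 0)
(-19, 0)
(-28, 0)
(-42, 0)
(-41, 0)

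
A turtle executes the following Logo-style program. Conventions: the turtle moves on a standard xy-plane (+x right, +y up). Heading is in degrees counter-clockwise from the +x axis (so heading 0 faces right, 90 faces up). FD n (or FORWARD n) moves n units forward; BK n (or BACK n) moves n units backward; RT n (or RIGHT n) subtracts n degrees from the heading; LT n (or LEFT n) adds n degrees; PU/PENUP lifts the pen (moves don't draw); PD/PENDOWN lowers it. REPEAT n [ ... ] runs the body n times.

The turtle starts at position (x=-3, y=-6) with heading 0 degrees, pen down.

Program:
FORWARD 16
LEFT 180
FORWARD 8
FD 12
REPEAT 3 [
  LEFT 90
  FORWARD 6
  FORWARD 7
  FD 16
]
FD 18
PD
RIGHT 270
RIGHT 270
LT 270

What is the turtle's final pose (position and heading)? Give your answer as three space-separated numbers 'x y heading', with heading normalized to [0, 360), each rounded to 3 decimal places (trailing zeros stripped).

Executing turtle program step by step:
Start: pos=(-3,-6), heading=0, pen down
FD 16: (-3,-6) -> (13,-6) [heading=0, draw]
LT 180: heading 0 -> 180
FD 8: (13,-6) -> (5,-6) [heading=180, draw]
FD 12: (5,-6) -> (-7,-6) [heading=180, draw]
REPEAT 3 [
  -- iteration 1/3 --
  LT 90: heading 180 -> 270
  FD 6: (-7,-6) -> (-7,-12) [heading=270, draw]
  FD 7: (-7,-12) -> (-7,-19) [heading=270, draw]
  FD 16: (-7,-19) -> (-7,-35) [heading=270, draw]
  -- iteration 2/3 --
  LT 90: heading 270 -> 0
  FD 6: (-7,-35) -> (-1,-35) [heading=0, draw]
  FD 7: (-1,-35) -> (6,-35) [heading=0, draw]
  FD 16: (6,-35) -> (22,-35) [heading=0, draw]
  -- iteration 3/3 --
  LT 90: heading 0 -> 90
  FD 6: (22,-35) -> (22,-29) [heading=90, draw]
  FD 7: (22,-29) -> (22,-22) [heading=90, draw]
  FD 16: (22,-22) -> (22,-6) [heading=90, draw]
]
FD 18: (22,-6) -> (22,12) [heading=90, draw]
PD: pen down
RT 270: heading 90 -> 180
RT 270: heading 180 -> 270
LT 270: heading 270 -> 180
Final: pos=(22,12), heading=180, 13 segment(s) drawn

Answer: 22 12 180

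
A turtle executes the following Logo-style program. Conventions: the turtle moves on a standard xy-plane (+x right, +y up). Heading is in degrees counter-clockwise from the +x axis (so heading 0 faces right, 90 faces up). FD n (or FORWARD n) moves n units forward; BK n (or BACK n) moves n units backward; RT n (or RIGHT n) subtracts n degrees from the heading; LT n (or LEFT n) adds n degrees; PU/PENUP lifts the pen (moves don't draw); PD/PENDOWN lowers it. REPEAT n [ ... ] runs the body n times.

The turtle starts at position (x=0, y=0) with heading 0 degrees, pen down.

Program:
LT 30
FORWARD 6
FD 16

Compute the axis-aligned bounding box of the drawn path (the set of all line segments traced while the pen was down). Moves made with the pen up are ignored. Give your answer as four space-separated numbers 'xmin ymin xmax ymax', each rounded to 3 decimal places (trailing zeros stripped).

Answer: 0 0 19.053 11

Derivation:
Executing turtle program step by step:
Start: pos=(0,0), heading=0, pen down
LT 30: heading 0 -> 30
FD 6: (0,0) -> (5.196,3) [heading=30, draw]
FD 16: (5.196,3) -> (19.053,11) [heading=30, draw]
Final: pos=(19.053,11), heading=30, 2 segment(s) drawn

Segment endpoints: x in {0, 5.196, 19.053}, y in {0, 3, 11}
xmin=0, ymin=0, xmax=19.053, ymax=11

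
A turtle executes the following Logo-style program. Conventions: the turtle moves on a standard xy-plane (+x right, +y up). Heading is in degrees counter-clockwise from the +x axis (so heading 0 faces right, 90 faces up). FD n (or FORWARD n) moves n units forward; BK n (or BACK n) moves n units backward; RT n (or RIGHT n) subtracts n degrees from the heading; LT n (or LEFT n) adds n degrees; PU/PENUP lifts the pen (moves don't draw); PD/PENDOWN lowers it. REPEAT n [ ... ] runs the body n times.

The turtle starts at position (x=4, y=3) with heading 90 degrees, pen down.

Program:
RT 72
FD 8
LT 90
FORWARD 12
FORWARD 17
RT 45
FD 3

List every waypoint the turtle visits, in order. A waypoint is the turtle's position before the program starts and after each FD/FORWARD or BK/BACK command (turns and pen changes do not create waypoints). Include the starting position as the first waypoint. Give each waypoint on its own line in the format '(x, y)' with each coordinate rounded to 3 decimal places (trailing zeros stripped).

Answer: (4, 3)
(11.608, 5.472)
(7.9, 16.885)
(2.647, 33.053)
(4.009, 35.726)

Derivation:
Executing turtle program step by step:
Start: pos=(4,3), heading=90, pen down
RT 72: heading 90 -> 18
FD 8: (4,3) -> (11.608,5.472) [heading=18, draw]
LT 90: heading 18 -> 108
FD 12: (11.608,5.472) -> (7.9,16.885) [heading=108, draw]
FD 17: (7.9,16.885) -> (2.647,33.053) [heading=108, draw]
RT 45: heading 108 -> 63
FD 3: (2.647,33.053) -> (4.009,35.726) [heading=63, draw]
Final: pos=(4.009,35.726), heading=63, 4 segment(s) drawn
Waypoints (5 total):
(4, 3)
(11.608, 5.472)
(7.9, 16.885)
(2.647, 33.053)
(4.009, 35.726)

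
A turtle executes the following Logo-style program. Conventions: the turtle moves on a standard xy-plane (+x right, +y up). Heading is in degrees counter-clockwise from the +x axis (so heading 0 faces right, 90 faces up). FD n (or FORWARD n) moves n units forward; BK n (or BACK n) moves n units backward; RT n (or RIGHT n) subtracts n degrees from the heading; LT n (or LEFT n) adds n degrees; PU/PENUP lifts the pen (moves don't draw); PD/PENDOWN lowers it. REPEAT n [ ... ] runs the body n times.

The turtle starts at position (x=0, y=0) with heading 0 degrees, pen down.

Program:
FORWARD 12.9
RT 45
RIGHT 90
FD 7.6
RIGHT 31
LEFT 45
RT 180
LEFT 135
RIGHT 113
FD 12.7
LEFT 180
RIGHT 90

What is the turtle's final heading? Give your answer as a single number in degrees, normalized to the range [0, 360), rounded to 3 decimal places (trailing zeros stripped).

Answer: 171

Derivation:
Executing turtle program step by step:
Start: pos=(0,0), heading=0, pen down
FD 12.9: (0,0) -> (12.9,0) [heading=0, draw]
RT 45: heading 0 -> 315
RT 90: heading 315 -> 225
FD 7.6: (12.9,0) -> (7.526,-5.374) [heading=225, draw]
RT 31: heading 225 -> 194
LT 45: heading 194 -> 239
RT 180: heading 239 -> 59
LT 135: heading 59 -> 194
RT 113: heading 194 -> 81
FD 12.7: (7.526,-5.374) -> (9.513,7.17) [heading=81, draw]
LT 180: heading 81 -> 261
RT 90: heading 261 -> 171
Final: pos=(9.513,7.17), heading=171, 3 segment(s) drawn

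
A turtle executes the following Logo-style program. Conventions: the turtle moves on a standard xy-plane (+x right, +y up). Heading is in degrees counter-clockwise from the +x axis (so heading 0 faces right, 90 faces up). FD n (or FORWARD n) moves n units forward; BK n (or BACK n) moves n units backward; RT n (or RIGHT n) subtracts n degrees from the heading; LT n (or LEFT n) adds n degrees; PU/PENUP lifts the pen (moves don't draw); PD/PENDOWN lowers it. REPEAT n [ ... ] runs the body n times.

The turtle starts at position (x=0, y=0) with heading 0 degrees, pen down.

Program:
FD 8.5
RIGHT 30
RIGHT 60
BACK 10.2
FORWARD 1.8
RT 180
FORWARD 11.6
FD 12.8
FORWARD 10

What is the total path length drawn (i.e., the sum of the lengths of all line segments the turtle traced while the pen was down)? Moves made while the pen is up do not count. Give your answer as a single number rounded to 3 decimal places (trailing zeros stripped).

Executing turtle program step by step:
Start: pos=(0,0), heading=0, pen down
FD 8.5: (0,0) -> (8.5,0) [heading=0, draw]
RT 30: heading 0 -> 330
RT 60: heading 330 -> 270
BK 10.2: (8.5,0) -> (8.5,10.2) [heading=270, draw]
FD 1.8: (8.5,10.2) -> (8.5,8.4) [heading=270, draw]
RT 180: heading 270 -> 90
FD 11.6: (8.5,8.4) -> (8.5,20) [heading=90, draw]
FD 12.8: (8.5,20) -> (8.5,32.8) [heading=90, draw]
FD 10: (8.5,32.8) -> (8.5,42.8) [heading=90, draw]
Final: pos=(8.5,42.8), heading=90, 6 segment(s) drawn

Segment lengths:
  seg 1: (0,0) -> (8.5,0), length = 8.5
  seg 2: (8.5,0) -> (8.5,10.2), length = 10.2
  seg 3: (8.5,10.2) -> (8.5,8.4), length = 1.8
  seg 4: (8.5,8.4) -> (8.5,20), length = 11.6
  seg 5: (8.5,20) -> (8.5,32.8), length = 12.8
  seg 6: (8.5,32.8) -> (8.5,42.8), length = 10
Total = 54.9

Answer: 54.9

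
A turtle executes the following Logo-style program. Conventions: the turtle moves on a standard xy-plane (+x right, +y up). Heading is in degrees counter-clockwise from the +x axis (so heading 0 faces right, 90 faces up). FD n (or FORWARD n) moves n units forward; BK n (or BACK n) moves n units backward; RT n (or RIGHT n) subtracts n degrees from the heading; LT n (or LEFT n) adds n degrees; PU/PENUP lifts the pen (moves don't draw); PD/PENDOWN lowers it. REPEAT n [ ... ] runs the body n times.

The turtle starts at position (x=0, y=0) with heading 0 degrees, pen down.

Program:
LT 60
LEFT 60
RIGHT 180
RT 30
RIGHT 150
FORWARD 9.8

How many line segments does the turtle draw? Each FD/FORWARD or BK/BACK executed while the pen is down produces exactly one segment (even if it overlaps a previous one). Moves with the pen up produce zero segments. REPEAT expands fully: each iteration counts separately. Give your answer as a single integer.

Answer: 1

Derivation:
Executing turtle program step by step:
Start: pos=(0,0), heading=0, pen down
LT 60: heading 0 -> 60
LT 60: heading 60 -> 120
RT 180: heading 120 -> 300
RT 30: heading 300 -> 270
RT 150: heading 270 -> 120
FD 9.8: (0,0) -> (-4.9,8.487) [heading=120, draw]
Final: pos=(-4.9,8.487), heading=120, 1 segment(s) drawn
Segments drawn: 1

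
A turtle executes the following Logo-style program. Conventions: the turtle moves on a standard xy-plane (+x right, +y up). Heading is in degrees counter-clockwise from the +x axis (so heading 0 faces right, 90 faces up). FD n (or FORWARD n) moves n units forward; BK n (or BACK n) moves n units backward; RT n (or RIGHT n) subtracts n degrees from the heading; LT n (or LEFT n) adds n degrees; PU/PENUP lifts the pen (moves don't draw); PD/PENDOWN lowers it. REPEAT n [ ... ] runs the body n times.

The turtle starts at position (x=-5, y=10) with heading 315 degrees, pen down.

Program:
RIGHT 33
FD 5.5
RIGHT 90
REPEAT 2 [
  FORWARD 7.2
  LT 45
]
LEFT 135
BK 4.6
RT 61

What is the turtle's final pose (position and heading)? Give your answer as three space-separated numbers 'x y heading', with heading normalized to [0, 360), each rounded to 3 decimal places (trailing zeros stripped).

Executing turtle program step by step:
Start: pos=(-5,10), heading=315, pen down
RT 33: heading 315 -> 282
FD 5.5: (-5,10) -> (-3.856,4.62) [heading=282, draw]
RT 90: heading 282 -> 192
REPEAT 2 [
  -- iteration 1/2 --
  FD 7.2: (-3.856,4.62) -> (-10.899,3.123) [heading=192, draw]
  LT 45: heading 192 -> 237
  -- iteration 2/2 --
  FD 7.2: (-10.899,3.123) -> (-14.821,-2.915) [heading=237, draw]
  LT 45: heading 237 -> 282
]
LT 135: heading 282 -> 57
BK 4.6: (-14.821,-2.915) -> (-17.326,-6.773) [heading=57, draw]
RT 61: heading 57 -> 356
Final: pos=(-17.326,-6.773), heading=356, 4 segment(s) drawn

Answer: -17.326 -6.773 356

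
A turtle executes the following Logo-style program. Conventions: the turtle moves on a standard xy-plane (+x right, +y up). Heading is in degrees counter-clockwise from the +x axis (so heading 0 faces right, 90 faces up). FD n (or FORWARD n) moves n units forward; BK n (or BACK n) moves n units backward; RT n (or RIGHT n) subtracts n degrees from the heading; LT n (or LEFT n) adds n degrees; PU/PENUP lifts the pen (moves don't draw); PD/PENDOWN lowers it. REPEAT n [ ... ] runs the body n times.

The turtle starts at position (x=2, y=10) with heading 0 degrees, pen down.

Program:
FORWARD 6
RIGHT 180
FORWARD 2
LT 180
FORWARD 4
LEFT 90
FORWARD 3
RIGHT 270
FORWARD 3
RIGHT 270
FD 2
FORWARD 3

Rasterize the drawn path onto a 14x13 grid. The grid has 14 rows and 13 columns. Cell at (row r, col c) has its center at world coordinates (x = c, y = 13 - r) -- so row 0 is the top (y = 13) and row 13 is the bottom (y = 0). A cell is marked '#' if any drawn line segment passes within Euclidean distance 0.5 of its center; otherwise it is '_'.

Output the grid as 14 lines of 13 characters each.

Answer: _______####__
_______#__#__
_______#__#__
__#########__
_______#_____
_______#_____
_____________
_____________
_____________
_____________
_____________
_____________
_____________
_____________

Derivation:
Segment 0: (2,10) -> (8,10)
Segment 1: (8,10) -> (6,10)
Segment 2: (6,10) -> (10,10)
Segment 3: (10,10) -> (10,13)
Segment 4: (10,13) -> (7,13)
Segment 5: (7,13) -> (7,11)
Segment 6: (7,11) -> (7,8)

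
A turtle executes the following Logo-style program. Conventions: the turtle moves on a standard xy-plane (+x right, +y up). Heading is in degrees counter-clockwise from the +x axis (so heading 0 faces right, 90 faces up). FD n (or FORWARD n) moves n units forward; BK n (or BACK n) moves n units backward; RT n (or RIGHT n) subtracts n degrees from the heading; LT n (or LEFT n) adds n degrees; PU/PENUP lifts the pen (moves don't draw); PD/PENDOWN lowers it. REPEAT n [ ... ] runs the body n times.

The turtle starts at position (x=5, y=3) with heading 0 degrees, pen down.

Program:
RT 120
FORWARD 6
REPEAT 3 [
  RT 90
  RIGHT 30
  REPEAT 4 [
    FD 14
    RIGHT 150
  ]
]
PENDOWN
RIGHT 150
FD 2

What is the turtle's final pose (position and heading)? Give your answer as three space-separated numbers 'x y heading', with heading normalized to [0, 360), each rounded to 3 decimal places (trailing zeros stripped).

Answer: 11.746 36.177 90

Derivation:
Executing turtle program step by step:
Start: pos=(5,3), heading=0, pen down
RT 120: heading 0 -> 240
FD 6: (5,3) -> (2,-2.196) [heading=240, draw]
REPEAT 3 [
  -- iteration 1/3 --
  RT 90: heading 240 -> 150
  RT 30: heading 150 -> 120
  REPEAT 4 [
    -- iteration 1/4 --
    FD 14: (2,-2.196) -> (-5,9.928) [heading=120, draw]
    RT 150: heading 120 -> 330
    -- iteration 2/4 --
    FD 14: (-5,9.928) -> (7.124,2.928) [heading=330, draw]
    RT 150: heading 330 -> 180
    -- iteration 3/4 --
    FD 14: (7.124,2.928) -> (-6.876,2.928) [heading=180, draw]
    RT 150: heading 180 -> 30
    -- iteration 4/4 --
    FD 14: (-6.876,2.928) -> (5.249,9.928) [heading=30, draw]
    RT 150: heading 30 -> 240
  ]
  -- iteration 2/3 --
  RT 90: heading 240 -> 150
  RT 30: heading 150 -> 120
  REPEAT 4 [
    -- iteration 1/4 --
    FD 14: (5.249,9.928) -> (-1.751,22.053) [heading=120, draw]
    RT 150: heading 120 -> 330
    -- iteration 2/4 --
    FD 14: (-1.751,22.053) -> (10.373,15.053) [heading=330, draw]
    RT 150: heading 330 -> 180
    -- iteration 3/4 --
    FD 14: (10.373,15.053) -> (-3.627,15.053) [heading=180, draw]
    RT 150: heading 180 -> 30
    -- iteration 4/4 --
    FD 14: (-3.627,15.053) -> (8.497,22.053) [heading=30, draw]
    RT 150: heading 30 -> 240
  ]
  -- iteration 3/3 --
  RT 90: heading 240 -> 150
  RT 30: heading 150 -> 120
  REPEAT 4 [
    -- iteration 1/4 --
    FD 14: (8.497,22.053) -> (1.497,34.177) [heading=120, draw]
    RT 150: heading 120 -> 330
    -- iteration 2/4 --
    FD 14: (1.497,34.177) -> (13.622,27.177) [heading=330, draw]
    RT 150: heading 330 -> 180
    -- iteration 3/4 --
    FD 14: (13.622,27.177) -> (-0.378,27.177) [heading=180, draw]
    RT 150: heading 180 -> 30
    -- iteration 4/4 --
    FD 14: (-0.378,27.177) -> (11.746,34.177) [heading=30, draw]
    RT 150: heading 30 -> 240
  ]
]
PD: pen down
RT 150: heading 240 -> 90
FD 2: (11.746,34.177) -> (11.746,36.177) [heading=90, draw]
Final: pos=(11.746,36.177), heading=90, 14 segment(s) drawn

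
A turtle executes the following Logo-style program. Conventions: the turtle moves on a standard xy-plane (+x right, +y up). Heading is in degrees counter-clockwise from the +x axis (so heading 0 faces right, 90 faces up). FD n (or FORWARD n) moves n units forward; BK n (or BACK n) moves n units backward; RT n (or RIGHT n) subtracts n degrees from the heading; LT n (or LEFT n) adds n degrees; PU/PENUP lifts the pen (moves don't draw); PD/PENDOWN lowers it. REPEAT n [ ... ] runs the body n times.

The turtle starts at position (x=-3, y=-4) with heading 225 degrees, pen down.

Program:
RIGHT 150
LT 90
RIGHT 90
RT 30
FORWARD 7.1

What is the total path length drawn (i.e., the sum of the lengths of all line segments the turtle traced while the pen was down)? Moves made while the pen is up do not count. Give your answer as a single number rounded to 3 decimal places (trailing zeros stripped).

Answer: 7.1

Derivation:
Executing turtle program step by step:
Start: pos=(-3,-4), heading=225, pen down
RT 150: heading 225 -> 75
LT 90: heading 75 -> 165
RT 90: heading 165 -> 75
RT 30: heading 75 -> 45
FD 7.1: (-3,-4) -> (2.02,1.02) [heading=45, draw]
Final: pos=(2.02,1.02), heading=45, 1 segment(s) drawn

Segment lengths:
  seg 1: (-3,-4) -> (2.02,1.02), length = 7.1
Total = 7.1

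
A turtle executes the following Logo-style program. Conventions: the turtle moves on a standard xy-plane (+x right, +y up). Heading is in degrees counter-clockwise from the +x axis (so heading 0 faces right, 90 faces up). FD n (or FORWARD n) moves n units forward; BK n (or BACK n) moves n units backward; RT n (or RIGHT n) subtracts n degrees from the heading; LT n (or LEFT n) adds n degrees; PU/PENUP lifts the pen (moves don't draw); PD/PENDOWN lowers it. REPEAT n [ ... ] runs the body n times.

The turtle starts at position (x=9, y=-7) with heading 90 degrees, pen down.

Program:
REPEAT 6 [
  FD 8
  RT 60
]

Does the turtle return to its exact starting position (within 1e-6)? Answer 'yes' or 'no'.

Executing turtle program step by step:
Start: pos=(9,-7), heading=90, pen down
REPEAT 6 [
  -- iteration 1/6 --
  FD 8: (9,-7) -> (9,1) [heading=90, draw]
  RT 60: heading 90 -> 30
  -- iteration 2/6 --
  FD 8: (9,1) -> (15.928,5) [heading=30, draw]
  RT 60: heading 30 -> 330
  -- iteration 3/6 --
  FD 8: (15.928,5) -> (22.856,1) [heading=330, draw]
  RT 60: heading 330 -> 270
  -- iteration 4/6 --
  FD 8: (22.856,1) -> (22.856,-7) [heading=270, draw]
  RT 60: heading 270 -> 210
  -- iteration 5/6 --
  FD 8: (22.856,-7) -> (15.928,-11) [heading=210, draw]
  RT 60: heading 210 -> 150
  -- iteration 6/6 --
  FD 8: (15.928,-11) -> (9,-7) [heading=150, draw]
  RT 60: heading 150 -> 90
]
Final: pos=(9,-7), heading=90, 6 segment(s) drawn

Start position: (9, -7)
Final position: (9, -7)
Distance = 0; < 1e-6 -> CLOSED

Answer: yes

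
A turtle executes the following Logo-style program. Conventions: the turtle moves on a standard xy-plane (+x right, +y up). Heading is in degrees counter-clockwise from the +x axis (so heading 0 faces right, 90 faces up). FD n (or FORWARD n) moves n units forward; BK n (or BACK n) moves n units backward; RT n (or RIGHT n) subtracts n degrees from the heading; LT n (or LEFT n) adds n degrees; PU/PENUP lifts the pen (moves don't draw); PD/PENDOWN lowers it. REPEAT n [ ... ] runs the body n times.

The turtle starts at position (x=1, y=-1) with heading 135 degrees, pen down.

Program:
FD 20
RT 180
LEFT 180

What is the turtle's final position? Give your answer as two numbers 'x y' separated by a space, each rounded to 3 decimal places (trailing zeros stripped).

Executing turtle program step by step:
Start: pos=(1,-1), heading=135, pen down
FD 20: (1,-1) -> (-13.142,13.142) [heading=135, draw]
RT 180: heading 135 -> 315
LT 180: heading 315 -> 135
Final: pos=(-13.142,13.142), heading=135, 1 segment(s) drawn

Answer: -13.142 13.142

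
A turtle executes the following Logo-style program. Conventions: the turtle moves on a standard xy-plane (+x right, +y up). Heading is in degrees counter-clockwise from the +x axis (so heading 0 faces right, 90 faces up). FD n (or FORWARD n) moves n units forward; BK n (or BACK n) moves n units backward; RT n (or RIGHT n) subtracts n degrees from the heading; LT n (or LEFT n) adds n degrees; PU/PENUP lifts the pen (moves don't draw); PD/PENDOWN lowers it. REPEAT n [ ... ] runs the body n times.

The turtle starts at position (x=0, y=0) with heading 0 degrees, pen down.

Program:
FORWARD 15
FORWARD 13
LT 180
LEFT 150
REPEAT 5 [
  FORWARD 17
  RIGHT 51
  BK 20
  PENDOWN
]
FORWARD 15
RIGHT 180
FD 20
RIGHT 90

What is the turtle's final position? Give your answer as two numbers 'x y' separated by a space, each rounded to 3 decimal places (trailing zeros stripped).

Answer: 42.549 -30.04

Derivation:
Executing turtle program step by step:
Start: pos=(0,0), heading=0, pen down
FD 15: (0,0) -> (15,0) [heading=0, draw]
FD 13: (15,0) -> (28,0) [heading=0, draw]
LT 180: heading 0 -> 180
LT 150: heading 180 -> 330
REPEAT 5 [
  -- iteration 1/5 --
  FD 17: (28,0) -> (42.722,-8.5) [heading=330, draw]
  RT 51: heading 330 -> 279
  BK 20: (42.722,-8.5) -> (39.594,11.254) [heading=279, draw]
  PD: pen down
  -- iteration 2/5 --
  FD 17: (39.594,11.254) -> (42.253,-5.537) [heading=279, draw]
  RT 51: heading 279 -> 228
  BK 20: (42.253,-5.537) -> (55.636,9.326) [heading=228, draw]
  PD: pen down
  -- iteration 3/5 --
  FD 17: (55.636,9.326) -> (44.261,-3.308) [heading=228, draw]
  RT 51: heading 228 -> 177
  BK 20: (44.261,-3.308) -> (64.233,-4.354) [heading=177, draw]
  PD: pen down
  -- iteration 4/5 --
  FD 17: (64.233,-4.354) -> (47.256,-3.465) [heading=177, draw]
  RT 51: heading 177 -> 126
  BK 20: (47.256,-3.465) -> (59.012,-19.645) [heading=126, draw]
  PD: pen down
  -- iteration 5/5 --
  FD 17: (59.012,-19.645) -> (49.02,-5.892) [heading=126, draw]
  RT 51: heading 126 -> 75
  BK 20: (49.02,-5.892) -> (43.843,-25.21) [heading=75, draw]
  PD: pen down
]
FD 15: (43.843,-25.21) -> (47.726,-10.721) [heading=75, draw]
RT 180: heading 75 -> 255
FD 20: (47.726,-10.721) -> (42.549,-30.04) [heading=255, draw]
RT 90: heading 255 -> 165
Final: pos=(42.549,-30.04), heading=165, 14 segment(s) drawn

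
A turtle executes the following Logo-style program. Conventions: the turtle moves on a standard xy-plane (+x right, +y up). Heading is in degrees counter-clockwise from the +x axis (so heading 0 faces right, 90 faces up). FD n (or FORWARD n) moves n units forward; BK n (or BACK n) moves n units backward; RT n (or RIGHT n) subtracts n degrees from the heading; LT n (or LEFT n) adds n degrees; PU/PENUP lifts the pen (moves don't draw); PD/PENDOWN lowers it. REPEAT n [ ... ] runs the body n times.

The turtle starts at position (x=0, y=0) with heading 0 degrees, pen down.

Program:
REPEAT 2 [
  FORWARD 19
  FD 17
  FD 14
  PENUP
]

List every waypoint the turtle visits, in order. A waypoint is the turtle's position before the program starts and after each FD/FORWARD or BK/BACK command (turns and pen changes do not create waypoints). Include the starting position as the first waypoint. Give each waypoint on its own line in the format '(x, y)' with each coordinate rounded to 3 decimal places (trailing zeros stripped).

Executing turtle program step by step:
Start: pos=(0,0), heading=0, pen down
REPEAT 2 [
  -- iteration 1/2 --
  FD 19: (0,0) -> (19,0) [heading=0, draw]
  FD 17: (19,0) -> (36,0) [heading=0, draw]
  FD 14: (36,0) -> (50,0) [heading=0, draw]
  PU: pen up
  -- iteration 2/2 --
  FD 19: (50,0) -> (69,0) [heading=0, move]
  FD 17: (69,0) -> (86,0) [heading=0, move]
  FD 14: (86,0) -> (100,0) [heading=0, move]
  PU: pen up
]
Final: pos=(100,0), heading=0, 3 segment(s) drawn
Waypoints (7 total):
(0, 0)
(19, 0)
(36, 0)
(50, 0)
(69, 0)
(86, 0)
(100, 0)

Answer: (0, 0)
(19, 0)
(36, 0)
(50, 0)
(69, 0)
(86, 0)
(100, 0)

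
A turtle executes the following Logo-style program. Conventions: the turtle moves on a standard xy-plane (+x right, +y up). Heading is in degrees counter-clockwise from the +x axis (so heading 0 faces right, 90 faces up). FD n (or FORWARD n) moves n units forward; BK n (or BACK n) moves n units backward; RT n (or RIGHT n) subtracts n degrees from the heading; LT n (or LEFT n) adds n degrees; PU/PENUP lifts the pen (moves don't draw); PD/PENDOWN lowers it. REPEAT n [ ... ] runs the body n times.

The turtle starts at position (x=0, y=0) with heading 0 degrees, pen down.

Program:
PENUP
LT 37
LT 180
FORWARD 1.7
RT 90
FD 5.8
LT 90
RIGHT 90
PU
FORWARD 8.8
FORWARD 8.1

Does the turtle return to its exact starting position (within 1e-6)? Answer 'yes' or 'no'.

Executing turtle program step by step:
Start: pos=(0,0), heading=0, pen down
PU: pen up
LT 37: heading 0 -> 37
LT 180: heading 37 -> 217
FD 1.7: (0,0) -> (-1.358,-1.023) [heading=217, move]
RT 90: heading 217 -> 127
FD 5.8: (-1.358,-1.023) -> (-4.848,3.609) [heading=127, move]
LT 90: heading 127 -> 217
RT 90: heading 217 -> 127
PU: pen up
FD 8.8: (-4.848,3.609) -> (-10.144,10.637) [heading=127, move]
FD 8.1: (-10.144,10.637) -> (-15.019,17.106) [heading=127, move]
Final: pos=(-15.019,17.106), heading=127, 0 segment(s) drawn

Start position: (0, 0)
Final position: (-15.019, 17.106)
Distance = 22.764; >= 1e-6 -> NOT closed

Answer: no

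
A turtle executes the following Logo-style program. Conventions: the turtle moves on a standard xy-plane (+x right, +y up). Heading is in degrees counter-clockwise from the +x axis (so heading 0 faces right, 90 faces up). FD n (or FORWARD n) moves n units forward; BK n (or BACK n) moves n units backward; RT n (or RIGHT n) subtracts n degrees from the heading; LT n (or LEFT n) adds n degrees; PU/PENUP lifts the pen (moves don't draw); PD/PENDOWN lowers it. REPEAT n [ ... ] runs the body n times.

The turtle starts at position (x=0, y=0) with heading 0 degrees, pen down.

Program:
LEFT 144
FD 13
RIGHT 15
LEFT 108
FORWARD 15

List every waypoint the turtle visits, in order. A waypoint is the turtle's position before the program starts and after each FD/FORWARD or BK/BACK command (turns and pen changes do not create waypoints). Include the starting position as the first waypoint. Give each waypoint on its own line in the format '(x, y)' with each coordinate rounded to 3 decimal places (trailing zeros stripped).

Answer: (0, 0)
(-10.517, 7.641)
(-18.687, -4.939)

Derivation:
Executing turtle program step by step:
Start: pos=(0,0), heading=0, pen down
LT 144: heading 0 -> 144
FD 13: (0,0) -> (-10.517,7.641) [heading=144, draw]
RT 15: heading 144 -> 129
LT 108: heading 129 -> 237
FD 15: (-10.517,7.641) -> (-18.687,-4.939) [heading=237, draw]
Final: pos=(-18.687,-4.939), heading=237, 2 segment(s) drawn
Waypoints (3 total):
(0, 0)
(-10.517, 7.641)
(-18.687, -4.939)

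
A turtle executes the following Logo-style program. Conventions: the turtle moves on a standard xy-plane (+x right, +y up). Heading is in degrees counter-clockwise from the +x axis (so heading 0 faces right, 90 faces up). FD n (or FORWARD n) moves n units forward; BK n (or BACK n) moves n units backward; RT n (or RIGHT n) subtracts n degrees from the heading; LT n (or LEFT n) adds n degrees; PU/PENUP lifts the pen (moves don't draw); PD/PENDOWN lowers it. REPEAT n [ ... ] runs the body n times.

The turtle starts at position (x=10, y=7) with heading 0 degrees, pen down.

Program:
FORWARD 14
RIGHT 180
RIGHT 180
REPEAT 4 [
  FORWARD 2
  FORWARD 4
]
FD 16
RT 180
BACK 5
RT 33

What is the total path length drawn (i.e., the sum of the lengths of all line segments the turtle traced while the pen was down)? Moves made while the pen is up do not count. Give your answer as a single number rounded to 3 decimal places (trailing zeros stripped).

Answer: 59

Derivation:
Executing turtle program step by step:
Start: pos=(10,7), heading=0, pen down
FD 14: (10,7) -> (24,7) [heading=0, draw]
RT 180: heading 0 -> 180
RT 180: heading 180 -> 0
REPEAT 4 [
  -- iteration 1/4 --
  FD 2: (24,7) -> (26,7) [heading=0, draw]
  FD 4: (26,7) -> (30,7) [heading=0, draw]
  -- iteration 2/4 --
  FD 2: (30,7) -> (32,7) [heading=0, draw]
  FD 4: (32,7) -> (36,7) [heading=0, draw]
  -- iteration 3/4 --
  FD 2: (36,7) -> (38,7) [heading=0, draw]
  FD 4: (38,7) -> (42,7) [heading=0, draw]
  -- iteration 4/4 --
  FD 2: (42,7) -> (44,7) [heading=0, draw]
  FD 4: (44,7) -> (48,7) [heading=0, draw]
]
FD 16: (48,7) -> (64,7) [heading=0, draw]
RT 180: heading 0 -> 180
BK 5: (64,7) -> (69,7) [heading=180, draw]
RT 33: heading 180 -> 147
Final: pos=(69,7), heading=147, 11 segment(s) drawn

Segment lengths:
  seg 1: (10,7) -> (24,7), length = 14
  seg 2: (24,7) -> (26,7), length = 2
  seg 3: (26,7) -> (30,7), length = 4
  seg 4: (30,7) -> (32,7), length = 2
  seg 5: (32,7) -> (36,7), length = 4
  seg 6: (36,7) -> (38,7), length = 2
  seg 7: (38,7) -> (42,7), length = 4
  seg 8: (42,7) -> (44,7), length = 2
  seg 9: (44,7) -> (48,7), length = 4
  seg 10: (48,7) -> (64,7), length = 16
  seg 11: (64,7) -> (69,7), length = 5
Total = 59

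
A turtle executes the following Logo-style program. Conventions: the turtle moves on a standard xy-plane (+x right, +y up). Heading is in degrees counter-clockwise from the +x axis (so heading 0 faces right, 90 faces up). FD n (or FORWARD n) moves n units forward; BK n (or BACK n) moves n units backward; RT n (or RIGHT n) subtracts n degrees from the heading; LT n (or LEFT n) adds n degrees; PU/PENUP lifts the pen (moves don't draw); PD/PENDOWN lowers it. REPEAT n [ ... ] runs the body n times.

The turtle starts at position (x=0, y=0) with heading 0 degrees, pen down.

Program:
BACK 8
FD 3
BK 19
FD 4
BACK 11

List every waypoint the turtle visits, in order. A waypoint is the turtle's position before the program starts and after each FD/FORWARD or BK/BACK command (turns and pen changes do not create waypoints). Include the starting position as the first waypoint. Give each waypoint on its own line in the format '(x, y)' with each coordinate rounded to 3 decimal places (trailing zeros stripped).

Answer: (0, 0)
(-8, 0)
(-5, 0)
(-24, 0)
(-20, 0)
(-31, 0)

Derivation:
Executing turtle program step by step:
Start: pos=(0,0), heading=0, pen down
BK 8: (0,0) -> (-8,0) [heading=0, draw]
FD 3: (-8,0) -> (-5,0) [heading=0, draw]
BK 19: (-5,0) -> (-24,0) [heading=0, draw]
FD 4: (-24,0) -> (-20,0) [heading=0, draw]
BK 11: (-20,0) -> (-31,0) [heading=0, draw]
Final: pos=(-31,0), heading=0, 5 segment(s) drawn
Waypoints (6 total):
(0, 0)
(-8, 0)
(-5, 0)
(-24, 0)
(-20, 0)
(-31, 0)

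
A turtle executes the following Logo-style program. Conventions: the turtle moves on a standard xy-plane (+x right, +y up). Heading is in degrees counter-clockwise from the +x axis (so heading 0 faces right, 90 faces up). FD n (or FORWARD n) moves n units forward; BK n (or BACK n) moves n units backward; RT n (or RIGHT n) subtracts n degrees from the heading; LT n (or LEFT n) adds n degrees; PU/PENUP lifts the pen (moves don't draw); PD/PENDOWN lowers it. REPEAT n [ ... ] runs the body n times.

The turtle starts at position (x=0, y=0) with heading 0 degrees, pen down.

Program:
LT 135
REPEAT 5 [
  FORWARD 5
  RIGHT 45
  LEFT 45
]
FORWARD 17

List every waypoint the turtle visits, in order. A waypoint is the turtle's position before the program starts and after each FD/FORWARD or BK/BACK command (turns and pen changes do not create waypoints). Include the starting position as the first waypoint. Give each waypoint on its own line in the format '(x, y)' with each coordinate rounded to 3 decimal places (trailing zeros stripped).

Executing turtle program step by step:
Start: pos=(0,0), heading=0, pen down
LT 135: heading 0 -> 135
REPEAT 5 [
  -- iteration 1/5 --
  FD 5: (0,0) -> (-3.536,3.536) [heading=135, draw]
  RT 45: heading 135 -> 90
  LT 45: heading 90 -> 135
  -- iteration 2/5 --
  FD 5: (-3.536,3.536) -> (-7.071,7.071) [heading=135, draw]
  RT 45: heading 135 -> 90
  LT 45: heading 90 -> 135
  -- iteration 3/5 --
  FD 5: (-7.071,7.071) -> (-10.607,10.607) [heading=135, draw]
  RT 45: heading 135 -> 90
  LT 45: heading 90 -> 135
  -- iteration 4/5 --
  FD 5: (-10.607,10.607) -> (-14.142,14.142) [heading=135, draw]
  RT 45: heading 135 -> 90
  LT 45: heading 90 -> 135
  -- iteration 5/5 --
  FD 5: (-14.142,14.142) -> (-17.678,17.678) [heading=135, draw]
  RT 45: heading 135 -> 90
  LT 45: heading 90 -> 135
]
FD 17: (-17.678,17.678) -> (-29.698,29.698) [heading=135, draw]
Final: pos=(-29.698,29.698), heading=135, 6 segment(s) drawn
Waypoints (7 total):
(0, 0)
(-3.536, 3.536)
(-7.071, 7.071)
(-10.607, 10.607)
(-14.142, 14.142)
(-17.678, 17.678)
(-29.698, 29.698)

Answer: (0, 0)
(-3.536, 3.536)
(-7.071, 7.071)
(-10.607, 10.607)
(-14.142, 14.142)
(-17.678, 17.678)
(-29.698, 29.698)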